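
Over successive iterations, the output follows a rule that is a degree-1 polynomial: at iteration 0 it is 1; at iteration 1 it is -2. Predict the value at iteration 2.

-5

Write the value at k as P(k).
Write P(k) = ak + b; the 2 given values yield a linear system in the 2 coefficients.
Solving, P(k) = -3k + 1.
Then P(2) = -5.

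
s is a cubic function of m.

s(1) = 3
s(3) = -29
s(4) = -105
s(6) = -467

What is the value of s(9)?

-1805

Write s(m) = am³ + bm² + cm + d; the 4 given values yield a linear system in the 4 coefficients.
Solving, s(m) = -3m³ + 4m² + 7m - 5.
Then s(9) = -1805.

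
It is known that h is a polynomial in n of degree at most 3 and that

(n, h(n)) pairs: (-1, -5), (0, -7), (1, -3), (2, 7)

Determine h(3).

23

First differences: -2, 4, 10. Second differences: 6, 6.
Level-2 differences are constant, so h has degree 2.
Extending the table by one column gives the next first difference 16, so h(3) = 7 + 16 = 23.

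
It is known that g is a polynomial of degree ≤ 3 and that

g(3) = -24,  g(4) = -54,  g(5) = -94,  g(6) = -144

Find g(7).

-204

Write g(t) = at³ + bt² + ct + d; the 4 given values yield a linear system in the 4 coefficients.
Solving, the leading coefficient vanishes, and g(t) = -5t² + 5t + 6.
Then g(7) = -204.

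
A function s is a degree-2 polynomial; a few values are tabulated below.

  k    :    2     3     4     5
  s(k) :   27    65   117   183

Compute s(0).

-7

First differences: 38, 52, 66. Second differences: 14, 14.
Level-2 differences are constant, so s has degree 2.
Fitting a degree-2 polynomial gives s(k) = 7k² + 3k - 7.
Then s(0) = -7.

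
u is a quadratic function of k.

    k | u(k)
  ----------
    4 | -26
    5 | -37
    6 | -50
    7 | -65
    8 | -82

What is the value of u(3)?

-17

Write u(k) = ak² + bk + c; the 5 given values yield a linear system in the 3 coefficients.
Solving, u(k) = -k² - 2k - 2.
Then u(3) = -17.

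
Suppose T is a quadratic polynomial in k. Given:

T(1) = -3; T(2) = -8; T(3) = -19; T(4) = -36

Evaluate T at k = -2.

-24

Write T(k) = ak² + bk + c; the 4 given values yield a linear system in the 3 coefficients.
Solving, T(k) = -3k² + 4k - 4.
Then T(-2) = -24.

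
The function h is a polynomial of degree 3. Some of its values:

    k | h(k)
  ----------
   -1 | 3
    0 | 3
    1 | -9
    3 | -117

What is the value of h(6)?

-669

Write h(k) = ak³ + bk² + ck + d; the 4 given values yield a linear system in the 4 coefficients.
Solving, h(k) = -2k³ - 6k² - 4k + 3.
Then h(6) = -669.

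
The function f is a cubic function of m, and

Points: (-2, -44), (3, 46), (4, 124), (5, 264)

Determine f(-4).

-276

Write f(m) = am³ + bm² + cm + d; the 4 given values yield a linear system in the 4 coefficients.
Solving, f(m) = 3m³ - 5m² + 2m + 4.
Then f(-4) = -276.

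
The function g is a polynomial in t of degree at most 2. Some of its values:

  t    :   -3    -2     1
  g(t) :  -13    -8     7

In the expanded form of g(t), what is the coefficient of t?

Write g(t) = at² + bt + c; the 3 given values yield a linear system in the 3 coefficients.
Solving, the leading coefficient vanishes, and g(t) = 5t + 2.
The coefficient of t is 5.

5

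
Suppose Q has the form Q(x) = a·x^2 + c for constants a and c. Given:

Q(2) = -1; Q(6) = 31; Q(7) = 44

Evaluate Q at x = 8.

From Q(2) = -1 and Q(6) = 31: 4a + c = -1 and 36a + c = 31.
Subtracting: 32a = 32, so a = 1; then c = -1 − 1·4 = -5.
So Q(x) = 1x² − 5, and Q(8) = 59.

59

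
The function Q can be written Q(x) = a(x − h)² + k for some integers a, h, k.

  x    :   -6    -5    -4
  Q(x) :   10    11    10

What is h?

First differences 1, -1; second difference -2 = 2a, so a = -1.
Expanding, the x-coefficient is −2ah = 2h; matching it to the data gives h = -5, and then k = 11.
So Q(x) = -1(x + 5)² + 11.
Hence h = -5.

-5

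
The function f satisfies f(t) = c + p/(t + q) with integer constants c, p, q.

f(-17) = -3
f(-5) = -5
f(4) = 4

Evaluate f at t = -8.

(f(t) − c)(t + q) = p for each data point; the three points give a linear system in c and q, then p follows.
Solving: c = -2, q = -1, p = 18, so f(t) = -2 + 18/(t − 1).
Then f(-8) = -2 + 18/(-9) = -4.

-4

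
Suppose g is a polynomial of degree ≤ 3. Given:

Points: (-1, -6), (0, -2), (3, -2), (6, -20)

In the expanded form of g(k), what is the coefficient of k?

Write g(k) = ak³ + bk² + ck + d; the 4 given values yield a linear system in the 4 coefficients.
Solving, the leading coefficient vanishes, and g(k) = -k² + 3k - 2.
The coefficient of k is 3.

3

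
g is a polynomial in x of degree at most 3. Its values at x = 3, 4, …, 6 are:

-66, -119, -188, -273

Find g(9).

First differences: -53, -69, -85. Second differences: -16, -16.
Level-2 differences are constant, so g has degree 2.
Fitting a degree-2 polynomial gives g(x) = -8x² + 3x - 3.
Then g(9) = -624.

-624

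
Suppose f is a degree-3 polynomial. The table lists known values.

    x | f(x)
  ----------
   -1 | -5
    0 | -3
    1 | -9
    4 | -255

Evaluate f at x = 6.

-789

Write f(x) = ax³ + bx² + cx + d; the 4 given values yield a linear system in the 4 coefficients.
Solving, f(x) = -3x³ - 4x² + x - 3.
Then f(6) = -789.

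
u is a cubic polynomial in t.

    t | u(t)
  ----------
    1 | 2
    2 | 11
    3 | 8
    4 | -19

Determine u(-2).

23

Write u(t) = at³ + bt² + ct + d; the 4 given values yield a linear system in the 4 coefficients.
Solving, u(t) = -2t³ + 6t² + 5t - 7.
Then u(-2) = 23.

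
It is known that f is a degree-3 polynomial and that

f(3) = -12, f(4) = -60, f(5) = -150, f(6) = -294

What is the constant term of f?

Write f(k) = ak³ + bk² + ck + d; the 4 given values yield a linear system in the 4 coefficients.
Solving, f(k) = -2k³ + 3k² + 5k.
The constant term is f(0) = 0.

0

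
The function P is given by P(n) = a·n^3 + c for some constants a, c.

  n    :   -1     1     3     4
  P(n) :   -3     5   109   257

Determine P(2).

33

From P(-1) = -3 and P(1) = 5: -1a + c = -3 and 1a + c = 5.
Subtracting: 2a = 8, so a = 4; then c = -3 − 4·(-1) = 1.
So P(n) = 4n³ + 1, and P(2) = 33.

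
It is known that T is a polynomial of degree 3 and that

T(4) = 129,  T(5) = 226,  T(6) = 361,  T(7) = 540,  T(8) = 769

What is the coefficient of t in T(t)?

Write T(t) = at³ + bt² + ct + d; the 5 given values yield a linear system in the 4 coefficients.
Solving, T(t) = t³ + 4t² + 1.
The coefficient of t is 0.

0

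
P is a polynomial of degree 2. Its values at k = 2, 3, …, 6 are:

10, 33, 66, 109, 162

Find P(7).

225

First differences: 23, 33, 43, 53. Second differences: 10, 10, 10.
Level-2 differences are constant, so P has degree 2.
Extending the table by one column gives the next first difference 63, so P(7) = 162 + 63 = 225.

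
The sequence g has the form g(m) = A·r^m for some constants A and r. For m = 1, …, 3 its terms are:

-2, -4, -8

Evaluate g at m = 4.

-16

Consecutive ratio: -4/(-2) = 2, and -8/(-4) = 2, so r = 2.
Then A·2^1 = -2 gives A = -1, and g(m) = -1·2^m.
g(4) = -1·2^4 = -16.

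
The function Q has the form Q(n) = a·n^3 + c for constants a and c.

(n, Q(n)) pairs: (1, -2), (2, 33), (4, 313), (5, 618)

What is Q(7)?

From Q(1) = -2 and Q(2) = 33: 1a + c = -2 and 8a + c = 33.
Subtracting: 7a = 35, so a = 5; then c = -2 − 5·1 = -7.
So Q(n) = 5n³ − 7, and Q(7) = 1708.

1708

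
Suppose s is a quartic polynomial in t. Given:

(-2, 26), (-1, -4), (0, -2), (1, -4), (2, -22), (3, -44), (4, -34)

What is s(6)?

346

First differences: -30, 2, -2, -18, -22, 10. Second differences: 32, -4, -16, -4, 32. Third differences: -36, -12, 12, 36. Fourth differences: 24, 24, 24.
Level-4 differences are constant, so s has degree 4.
Fitting a degree-4 polynomial gives s(t) = t^4 - 4t³ - 3t² + 4t - 2.
Then s(6) = 346.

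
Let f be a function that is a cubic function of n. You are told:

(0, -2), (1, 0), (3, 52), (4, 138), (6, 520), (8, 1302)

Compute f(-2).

Write f(n) = an³ + bn² + cn + d; the 6 given values yield a linear system in the 4 coefficients.
Solving, f(n) = 3n³ - 4n² + 3n - 2.
Then f(-2) = -48.

-48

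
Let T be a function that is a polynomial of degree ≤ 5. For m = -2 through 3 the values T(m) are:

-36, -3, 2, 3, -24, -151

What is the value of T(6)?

Write T(m) = am^5 + bm^4 + cm³ + dm² + em + p; the 6 given values yield a linear system in the 6 coefficients.
Solving, the leading coefficient vanishes, and T(m) = -2m^4 + 3m + 2.
Then T(6) = -2572.

-2572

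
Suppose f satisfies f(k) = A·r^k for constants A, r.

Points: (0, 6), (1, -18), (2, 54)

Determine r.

-3

Consecutive ratio: -18/6 = -3, and 54/(-18) = -3, so r = -3.
Then A·(-3)^0 = 6 gives A = 6, and f(k) = 6·(-3)^k.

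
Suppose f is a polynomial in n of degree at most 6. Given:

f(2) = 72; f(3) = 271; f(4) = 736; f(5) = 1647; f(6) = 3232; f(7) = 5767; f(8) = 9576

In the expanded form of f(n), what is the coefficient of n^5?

0

First differences: 199, 465, 911, 1585, 2535, 3809. Second differences: 266, 446, 674, 950, 1274. Third differences: 180, 228, 276, 324. Fourth differences: 48, 48, 48.
Level-4 differences are constant, so f has degree 4.
Fitting a degree-4 polynomial gives f(n) = 2n^4 + 2n³ + 5n² + 6n - 8.
The coefficient of n^5 is 0.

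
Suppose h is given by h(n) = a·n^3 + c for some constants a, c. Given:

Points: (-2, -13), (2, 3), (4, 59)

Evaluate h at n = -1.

From h(-2) = -13 and h(2) = 3: -8a + c = -13 and 8a + c = 3.
Subtracting: 16a = 16, so a = 1; then c = -13 − 1·(-8) = -5.
So h(n) = 1n³ − 5, and h(-1) = -6.

-6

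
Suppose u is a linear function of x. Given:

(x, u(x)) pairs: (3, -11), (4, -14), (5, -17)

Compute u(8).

First differences: -3, -3.
Level-1 differences are constant, so u has degree 1.
Fitting a degree-1 polynomial gives u(x) = -3x - 2.
Then u(8) = -26.

-26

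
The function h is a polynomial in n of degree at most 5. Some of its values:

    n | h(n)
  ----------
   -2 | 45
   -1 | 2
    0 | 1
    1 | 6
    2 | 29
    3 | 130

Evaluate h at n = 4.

417

First differences: -43, -1, 5, 23, 101. Second differences: 42, 6, 18, 78. Third differences: -36, 12, 60. Fourth differences: 48, 48.
Level-4 differences are constant, so h has degree 4.
Extending the table by one column gives the next first difference 287, so h(4) = 130 + 287 = 417.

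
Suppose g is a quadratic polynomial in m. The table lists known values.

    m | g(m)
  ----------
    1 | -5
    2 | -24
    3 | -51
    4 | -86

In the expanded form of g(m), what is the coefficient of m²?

Write g(m) = am² + bm + c; the 4 given values yield a linear system in the 3 coefficients.
Solving, g(m) = -4m² - 7m + 6.
The coefficient of m² is -4.

-4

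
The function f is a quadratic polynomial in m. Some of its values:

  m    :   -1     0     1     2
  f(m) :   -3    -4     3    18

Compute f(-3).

23

Write f(m) = am² + bm + c; the 4 given values yield a linear system in the 3 coefficients.
Solving, f(m) = 4m² + 3m - 4.
Then f(-3) = 23.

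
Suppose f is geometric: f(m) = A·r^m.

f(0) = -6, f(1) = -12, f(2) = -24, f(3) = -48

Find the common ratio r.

2

Consecutive ratio: -12/(-6) = 2, and -24/(-12) = 2, so r = 2.
Then A·2^0 = -6 gives A = -6, and f(m) = -6·2^m.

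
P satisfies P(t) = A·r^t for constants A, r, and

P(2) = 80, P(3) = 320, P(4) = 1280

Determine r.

4

Consecutive ratio: 320/80 = 4, and 1280/320 = 4, so r = 4.
Then A·4^2 = 80 gives A = 5, and P(t) = 5·4^t.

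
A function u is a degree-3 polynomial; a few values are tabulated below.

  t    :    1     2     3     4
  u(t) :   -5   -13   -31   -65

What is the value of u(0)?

-1

Write u(t) = at³ + bt² + ct + d; the 4 given values yield a linear system in the 4 coefficients.
Solving, u(t) = -t³ + t² - 4t - 1.
Then u(0) = -1.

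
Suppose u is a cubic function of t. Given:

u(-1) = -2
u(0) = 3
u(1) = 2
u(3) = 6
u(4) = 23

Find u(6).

Write u(t) = at³ + bt² + ct + d; the 5 given values yield a linear system in the 4 coefficients.
Solving, u(t) = t³ - 3t² + t + 3.
Then u(6) = 117.

117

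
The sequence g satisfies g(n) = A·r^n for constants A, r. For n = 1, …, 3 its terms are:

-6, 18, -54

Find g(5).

Consecutive ratio: 18/(-6) = -3, and -54/18 = -3, so r = -3.
Then A·(-3)^1 = -6 gives A = 2, and g(n) = 2·(-3)^n.
g(5) = 2·(-3)^5 = -486.

-486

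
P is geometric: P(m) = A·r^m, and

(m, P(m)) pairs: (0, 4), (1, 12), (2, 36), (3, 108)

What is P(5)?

Consecutive ratio: 12/4 = 3, and 36/12 = 3, so r = 3.
Then A·3^0 = 4 gives A = 4, and P(m) = 4·3^m.
P(5) = 4·3^5 = 972.

972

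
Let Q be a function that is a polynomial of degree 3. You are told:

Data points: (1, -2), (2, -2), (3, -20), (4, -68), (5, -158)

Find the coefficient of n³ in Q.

-2

Write Q(n) = an³ + bn² + cn + d; the 5 given values yield a linear system in the 4 coefficients.
Solving, Q(n) = -2n³ + 3n² + 5n - 8.
The coefficient of n³ is -2.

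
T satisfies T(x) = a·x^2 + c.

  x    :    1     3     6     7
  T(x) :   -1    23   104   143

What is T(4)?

From T(1) = -1 and T(3) = 23: 1a + c = -1 and 9a + c = 23.
Subtracting: 8a = 24, so a = 3; then c = -1 − 3·1 = -4.
So T(x) = 3x² − 4, and T(4) = 44.

44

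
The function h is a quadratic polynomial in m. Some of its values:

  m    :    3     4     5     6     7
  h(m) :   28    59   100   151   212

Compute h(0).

-5

First differences: 31, 41, 51, 61. Second differences: 10, 10, 10.
Level-2 differences are constant, so h has degree 2.
Fitting a degree-2 polynomial gives h(m) = 5m² - 4m - 5.
Then h(0) = -5.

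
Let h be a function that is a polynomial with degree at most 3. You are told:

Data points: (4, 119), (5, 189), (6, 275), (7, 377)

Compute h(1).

5

First differences: 70, 86, 102. Second differences: 16, 16.
Level-2 differences are constant, so h has degree 2.
Fitting a degree-2 polynomial gives h(k) = 8k² - 2k - 1.
Then h(1) = 5.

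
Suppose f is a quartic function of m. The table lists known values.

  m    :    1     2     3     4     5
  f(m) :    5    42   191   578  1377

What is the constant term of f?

Write f(m) = am^4 + bm³ + cm² + dm + e; the 5 given values yield a linear system in the 5 coefficients.
Solving, f(m) = 2m^4 + m³ + 2.
The constant term is f(0) = 2.

2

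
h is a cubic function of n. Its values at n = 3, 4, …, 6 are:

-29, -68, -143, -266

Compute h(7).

Write h(n) = an³ + bn² + cn + d; the 4 given values yield a linear system in the 4 coefficients.
Solving, h(n) = -2n³ + 6n² - 7n - 8.
Then h(7) = -449.

-449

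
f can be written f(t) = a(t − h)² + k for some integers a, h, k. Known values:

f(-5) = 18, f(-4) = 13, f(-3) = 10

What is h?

First differences -5, -3; second difference 2 = 2a, so a = 1.
Expanding, the t-coefficient is −2ah = -2h; matching it to the data gives h = -2, and then k = 9.
So f(t) = 1(t + 2)² + 9.
Hence h = -2.

-2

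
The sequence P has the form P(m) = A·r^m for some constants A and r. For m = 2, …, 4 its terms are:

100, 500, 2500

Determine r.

Consecutive ratio: 500/100 = 5, and 2500/500 = 5, so r = 5.
Then A·5^2 = 100 gives A = 4, and P(m) = 4·5^m.

5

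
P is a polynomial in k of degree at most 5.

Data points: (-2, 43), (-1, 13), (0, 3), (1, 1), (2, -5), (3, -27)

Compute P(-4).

211

First differences: -30, -10, -2, -6, -22. Second differences: 20, 8, -4, -16. Third differences: -12, -12, -12.
Level-3 differences are constant, so P has degree 3.
Fitting a degree-3 polynomial gives P(k) = -2k³ + 4k² - 4k + 3.
Then P(-4) = 211.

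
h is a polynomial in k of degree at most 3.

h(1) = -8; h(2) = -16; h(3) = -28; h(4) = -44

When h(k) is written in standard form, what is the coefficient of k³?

First differences: -8, -12, -16. Second differences: -4, -4.
Level-2 differences are constant, so h has degree 2.
Fitting a degree-2 polynomial gives h(k) = -2k² - 2k - 4.
The coefficient of k³ is 0.

0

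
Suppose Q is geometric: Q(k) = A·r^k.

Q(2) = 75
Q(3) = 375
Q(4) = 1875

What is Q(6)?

Consecutive ratio: 375/75 = 5, and 1875/375 = 5, so r = 5.
Then A·5^2 = 75 gives A = 3, and Q(k) = 3·5^k.
Q(6) = 3·5^6 = 46875.

46875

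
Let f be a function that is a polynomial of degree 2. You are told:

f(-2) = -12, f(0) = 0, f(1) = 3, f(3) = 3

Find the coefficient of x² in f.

Write f(x) = ax² + bx + c; the 4 given values yield a linear system in the 3 coefficients.
Solving, f(x) = -x² + 4x.
The coefficient of x² is -1.

-1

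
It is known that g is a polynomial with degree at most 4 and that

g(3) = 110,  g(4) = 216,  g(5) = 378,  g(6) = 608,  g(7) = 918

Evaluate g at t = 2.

First differences: 106, 162, 230, 310. Second differences: 56, 68, 80. Third differences: 12, 12.
Level-3 differences are constant, so g has degree 3.
Fitting a degree-3 polynomial gives g(t) = 2t³ + 4t² + 4t + 8.
Then g(2) = 48.

48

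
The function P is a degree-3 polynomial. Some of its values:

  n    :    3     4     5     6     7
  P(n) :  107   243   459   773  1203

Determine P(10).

3369

First differences: 136, 216, 314, 430. Second differences: 80, 98, 116. Third differences: 18, 18.
Level-3 differences are constant, so P has degree 3.
Fitting a degree-3 polynomial gives P(n) = 3n³ + 4n² - 3n - 1.
Then P(10) = 3369.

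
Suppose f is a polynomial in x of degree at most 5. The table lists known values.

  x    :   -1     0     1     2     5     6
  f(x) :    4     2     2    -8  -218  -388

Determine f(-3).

62

Write f(x) = ax^5 + bx^4 + cx³ + dx² + ex + p; the 6 given values yield a linear system in the 6 coefficients.
Solving, the top 2 coefficients vanish, and f(x) = -2x³ + x² + x + 2.
Then f(-3) = 62.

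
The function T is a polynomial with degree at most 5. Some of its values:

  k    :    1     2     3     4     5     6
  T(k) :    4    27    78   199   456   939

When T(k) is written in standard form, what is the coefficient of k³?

-3

Write T(k) = ak^5 + bk^4 + ck³ + dk² + ek + p; the 6 given values yield a linear system in the 6 coefficients.
Solving, the leading coefficient vanishes, and T(k) = k^4 - 3k³ + 7k² + 8k - 9.
The coefficient of k³ is -3.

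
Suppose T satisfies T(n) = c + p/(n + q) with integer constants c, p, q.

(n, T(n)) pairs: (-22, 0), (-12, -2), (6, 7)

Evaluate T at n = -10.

(T(n) − c)(n + q) = p for each data point; the three points give a linear system in c and q, then p follows.
Solving: c = 2, q = 2, p = 40, so T(n) = 2 + 40/(n + 2).
Then T(-10) = 2 + 40/(-8) = -3.

-3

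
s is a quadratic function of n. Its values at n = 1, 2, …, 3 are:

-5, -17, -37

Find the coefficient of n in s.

0

Write s(n) = an² + bn + c; the 3 given values yield a linear system in the 3 coefficients.
Solving, s(n) = -4n² - 1.
The coefficient of n is 0.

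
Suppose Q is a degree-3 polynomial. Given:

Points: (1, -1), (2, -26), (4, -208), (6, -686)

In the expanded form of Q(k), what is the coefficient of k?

Write Q(k) = ak³ + bk² + ck + d; the 4 given values yield a linear system in the 4 coefficients.
Solving, Q(k) = -3k³ - k² - k + 4.
The coefficient of k is -1.

-1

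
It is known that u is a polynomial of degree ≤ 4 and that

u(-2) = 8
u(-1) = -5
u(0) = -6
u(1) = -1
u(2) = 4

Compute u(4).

-10

Write u(x) = ax^4 + bx³ + cx² + dx + e; the 5 given values yield a linear system in the 5 coefficients.
Solving, the leading coefficient vanishes, and u(x) = -x³ + 3x² + 3x - 6.
Then u(4) = -10.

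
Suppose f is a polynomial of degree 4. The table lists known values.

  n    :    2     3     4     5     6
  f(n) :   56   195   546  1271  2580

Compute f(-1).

Write f(n) = an^4 + bn³ + cn² + dn + e; the 5 given values yield a linear system in the 5 coefficients.
Solving, f(n) = 2n^4 - n³ + 5n² + 3n + 6.
Then f(-1) = 11.

11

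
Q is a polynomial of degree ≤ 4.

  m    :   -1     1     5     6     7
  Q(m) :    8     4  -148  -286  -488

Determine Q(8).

-766

Write Q(m) = am^4 + bm³ + cm² + dm + e; the 5 given values yield a linear system in the 5 coefficients.
Solving, the leading coefficient vanishes, and Q(m) = -2m³ + 4m² + 2.
Then Q(8) = -766.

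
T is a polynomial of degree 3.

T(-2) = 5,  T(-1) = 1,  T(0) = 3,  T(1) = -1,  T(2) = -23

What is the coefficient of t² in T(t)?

First differences: -4, 2, -4, -22. Second differences: 6, -6, -18. Third differences: -12, -12.
Level-3 differences are constant, so T has degree 3.
Fitting a degree-3 polynomial gives T(t) = -2t³ - 3t² + t + 3.
The coefficient of t² is -3.

-3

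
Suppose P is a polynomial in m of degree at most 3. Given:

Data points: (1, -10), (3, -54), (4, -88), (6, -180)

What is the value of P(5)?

-130

Write P(m) = am³ + bm² + cm + d; the 4 given values yield a linear system in the 4 coefficients.
Solving, the leading coefficient vanishes, and P(m) = -4m² - 6m.
Then P(5) = -130.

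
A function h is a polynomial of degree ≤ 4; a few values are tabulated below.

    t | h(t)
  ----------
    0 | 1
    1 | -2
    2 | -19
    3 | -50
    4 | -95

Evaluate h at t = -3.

-74

First differences: -3, -17, -31, -45. Second differences: -14, -14, -14.
Level-2 differences are constant, so h has degree 2.
Fitting a degree-2 polynomial gives h(t) = -7t² + 4t + 1.
Then h(-3) = -74.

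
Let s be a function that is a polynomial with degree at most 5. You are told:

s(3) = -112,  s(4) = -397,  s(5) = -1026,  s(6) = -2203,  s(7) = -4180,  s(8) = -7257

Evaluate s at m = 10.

First differences: -285, -629, -1177, -1977, -3077. Second differences: -344, -548, -800, -1100. Third differences: -204, -252, -300. Fourth differences: -48, -48.
Level-4 differences are constant, so s has degree 4.
Fitting a degree-4 polynomial gives s(m) = -2m^4 + 2m³ - 2m² + 5m - 1.
Then s(10) = -18151.

-18151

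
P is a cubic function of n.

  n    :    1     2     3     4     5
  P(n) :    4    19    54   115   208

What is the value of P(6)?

Write P(n) = an³ + bn² + cn + d; the 5 given values yield a linear system in the 4 coefficients.
Solving, P(n) = n³ + 4n² - 4n + 3.
Then P(6) = 339.

339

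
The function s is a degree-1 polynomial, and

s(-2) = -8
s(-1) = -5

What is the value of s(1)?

Write s(m) = am + b; the 2 given values yield a linear system in the 2 coefficients.
Solving, s(m) = 3m - 2.
Then s(1) = 1.

1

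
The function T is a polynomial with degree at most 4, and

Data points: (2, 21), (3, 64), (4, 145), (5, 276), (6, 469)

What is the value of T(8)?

1089

First differences: 43, 81, 131, 193. Second differences: 38, 50, 62. Third differences: 12, 12.
Level-3 differences are constant, so T has degree 3.
Fitting a degree-3 polynomial gives T(k) = 2k³ + k² + 1.
Then T(8) = 1089.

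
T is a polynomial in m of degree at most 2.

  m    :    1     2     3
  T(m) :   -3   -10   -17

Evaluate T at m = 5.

Write T(m) = am² + bm + c; the 3 given values yield a linear system in the 3 coefficients.
Solving, the leading coefficient vanishes, and T(m) = -7m + 4.
Then T(5) = -31.

-31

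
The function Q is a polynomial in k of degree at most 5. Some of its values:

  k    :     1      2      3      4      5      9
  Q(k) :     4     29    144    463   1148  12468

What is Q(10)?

Write Q(k) = ak^5 + bk^4 + ck³ + dk² + ek + p; the 6 given values yield a linear system in the 6 coefficients.
Solving, the leading coefficient vanishes, and Q(k) = 2k^4 - k³ + k² - k + 3.
Then Q(10) = 19093.

19093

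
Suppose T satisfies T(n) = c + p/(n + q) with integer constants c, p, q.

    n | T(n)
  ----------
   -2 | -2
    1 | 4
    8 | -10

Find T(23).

(T(n) − c)(n + q) = p for each data point; the three points give a linear system in c and q, then p follows.
Solving: c = -6, q = -3, p = -20, so T(n) = -6 − 20/(n − 3).
Then T(23) = -6 − 20/20 = -7.

-7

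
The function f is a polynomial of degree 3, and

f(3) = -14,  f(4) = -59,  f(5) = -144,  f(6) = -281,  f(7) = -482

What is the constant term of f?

First differences: -45, -85, -137, -201. Second differences: -40, -52, -64. Third differences: -12, -12.
Level-3 differences are constant, so f has degree 3.
Fitting a degree-3 polynomial gives f(x) = -2x³ + 4x² + x + 1.
The constant term is f(0) = 1.

1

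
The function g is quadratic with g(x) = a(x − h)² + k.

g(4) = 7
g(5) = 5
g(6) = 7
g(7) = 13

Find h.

First differences -2, 2, 6; second difference 4 = 2a, so a = 2.
Expanding, the x-coefficient is −2ah = -4h; matching it to the data gives h = 5, and then k = 5.
So g(x) = 2(x − 5)² + 5.
Hence h = 5.

5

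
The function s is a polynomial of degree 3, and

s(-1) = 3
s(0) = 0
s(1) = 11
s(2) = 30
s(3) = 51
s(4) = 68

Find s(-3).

First differences: -3, 11, 19, 21, 17. Second differences: 14, 8, 2, -4. Third differences: -6, -6, -6.
Level-3 differences are constant, so s has degree 3.
Fitting a degree-3 polynomial gives s(n) = -n³ + 7n² + 5n.
Then s(-3) = 75.

75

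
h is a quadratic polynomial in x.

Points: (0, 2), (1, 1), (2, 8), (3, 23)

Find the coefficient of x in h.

First differences: -1, 7, 15. Second differences: 8, 8.
Level-2 differences are constant, so h has degree 2.
Fitting a degree-2 polynomial gives h(x) = 4x² - 5x + 2.
The coefficient of x is -5.

-5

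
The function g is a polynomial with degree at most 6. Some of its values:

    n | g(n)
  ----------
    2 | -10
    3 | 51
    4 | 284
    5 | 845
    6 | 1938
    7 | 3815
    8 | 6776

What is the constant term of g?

0

First differences: 61, 233, 561, 1093, 1877, 2961. Second differences: 172, 328, 532, 784, 1084. Third differences: 156, 204, 252, 300. Fourth differences: 48, 48, 48.
Level-4 differences are constant, so g has degree 4.
Fitting a degree-4 polynomial gives g(n) = 2n^4 - 2n³ - 6n² - n.
The constant term is g(0) = 0.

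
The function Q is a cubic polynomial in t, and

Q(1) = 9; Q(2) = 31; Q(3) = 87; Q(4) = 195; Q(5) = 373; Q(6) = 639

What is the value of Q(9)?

First differences: 22, 56, 108, 178, 266. Second differences: 34, 52, 70, 88. Third differences: 18, 18, 18.
Level-3 differences are constant, so Q has degree 3.
Fitting a degree-3 polynomial gives Q(t) = 3t³ - t² + 4t + 3.
Then Q(9) = 2145.

2145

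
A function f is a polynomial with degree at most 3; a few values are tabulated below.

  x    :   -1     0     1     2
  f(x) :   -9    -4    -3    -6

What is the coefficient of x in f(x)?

Write f(x) = ax³ + bx² + cx + d; the 4 given values yield a linear system in the 4 coefficients.
Solving, the leading coefficient vanishes, and f(x) = -2x² + 3x - 4.
The coefficient of x is 3.

3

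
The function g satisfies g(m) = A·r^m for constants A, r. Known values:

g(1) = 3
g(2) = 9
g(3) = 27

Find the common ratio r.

3

Consecutive ratio: 9/3 = 3, and 27/9 = 3, so r = 3.
Then A·3^1 = 3 gives A = 1, and g(m) = 1·3^m.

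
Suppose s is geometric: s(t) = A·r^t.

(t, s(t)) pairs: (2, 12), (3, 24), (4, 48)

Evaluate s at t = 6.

192

Consecutive ratio: 24/12 = 2, and 48/24 = 2, so r = 2.
Then A·2^2 = 12 gives A = 3, and s(t) = 3·2^t.
s(6) = 3·2^6 = 192.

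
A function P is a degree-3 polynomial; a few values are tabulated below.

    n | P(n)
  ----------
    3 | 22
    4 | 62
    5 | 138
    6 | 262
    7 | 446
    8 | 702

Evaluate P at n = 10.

1478

First differences: 40, 76, 124, 184, 256. Second differences: 36, 48, 60, 72. Third differences: 12, 12, 12.
Level-3 differences are constant, so P has degree 3.
Fitting a degree-3 polynomial gives P(n) = 2n³ - 6n² + 8n - 2.
Then P(10) = 1478.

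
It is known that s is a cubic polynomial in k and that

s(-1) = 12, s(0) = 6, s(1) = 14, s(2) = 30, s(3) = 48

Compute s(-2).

First differences: -6, 8, 16, 18. Second differences: 14, 8, 2. Third differences: -6, -6.
Level-3 differences are constant, so s has degree 3.
Fitting a degree-3 polynomial gives s(k) = -k³ + 7k² + 2k + 6.
Then s(-2) = 38.

38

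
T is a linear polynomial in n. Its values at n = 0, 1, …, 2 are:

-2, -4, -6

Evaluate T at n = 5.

Write T(n) = an + b; the 3 given values yield a linear system in the 2 coefficients.
Solving, T(n) = -2n - 2.
Then T(5) = -12.

-12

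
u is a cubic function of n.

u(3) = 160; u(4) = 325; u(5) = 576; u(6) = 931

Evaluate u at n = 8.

2025

Write u(n) = an³ + bn² + cn + d; the 4 given values yield a linear system in the 4 coefficients.
Solving, u(n) = 3n³ + 7n² + 5n + 1.
Then u(8) = 2025.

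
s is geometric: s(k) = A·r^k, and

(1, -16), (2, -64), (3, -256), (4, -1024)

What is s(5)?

Consecutive ratio: -64/(-16) = 4, and -256/(-64) = 4, so r = 4.
Then A·4^1 = -16 gives A = -4, and s(k) = -4·4^k.
s(5) = -4·4^5 = -4096.

-4096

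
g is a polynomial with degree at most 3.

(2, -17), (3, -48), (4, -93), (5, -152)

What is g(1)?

0

Write g(x) = ax³ + bx² + cx + d; the 4 given values yield a linear system in the 4 coefficients.
Solving, the leading coefficient vanishes, and g(x) = -7x² + 4x + 3.
Then g(1) = 0.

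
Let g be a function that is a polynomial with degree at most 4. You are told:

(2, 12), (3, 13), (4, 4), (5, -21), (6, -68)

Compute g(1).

First differences: 1, -9, -25, -47. Second differences: -10, -16, -22. Third differences: -6, -6.
Level-3 differences are constant, so g has degree 3.
Fitting a degree-3 polynomial gives g(k) = -k³ + 4k² + 4.
Then g(1) = 7.

7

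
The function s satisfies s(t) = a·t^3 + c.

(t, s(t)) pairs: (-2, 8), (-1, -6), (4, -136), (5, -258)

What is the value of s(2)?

From s(-2) = 8 and s(-1) = -6: -8a + c = 8 and -1a + c = -6.
Subtracting: 7a = -14, so a = -2; then c = 8 − (-2)·(-8) = -8.
So s(t) = -2t³ − 8, and s(2) = -24.

-24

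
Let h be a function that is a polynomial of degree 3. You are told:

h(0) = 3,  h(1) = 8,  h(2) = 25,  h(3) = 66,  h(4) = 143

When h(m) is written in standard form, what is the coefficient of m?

Write h(m) = am³ + bm² + cm + d; the 5 given values yield a linear system in the 4 coefficients.
Solving, h(m) = 2m³ + 3m + 3.
The coefficient of m is 3.

3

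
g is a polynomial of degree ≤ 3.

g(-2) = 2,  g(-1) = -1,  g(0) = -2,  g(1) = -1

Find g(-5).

23

First differences: -3, -1, 1. Second differences: 2, 2.
Level-2 differences are constant, so g has degree 2.
Fitting a degree-2 polynomial gives g(t) = t² - 2.
Then g(-5) = 23.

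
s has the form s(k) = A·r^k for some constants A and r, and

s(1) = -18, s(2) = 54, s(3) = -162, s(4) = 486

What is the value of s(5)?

-1458

Consecutive ratio: 54/(-18) = -3, and -162/54 = -3, so r = -3.
Then A·(-3)^1 = -18 gives A = 6, and s(k) = 6·(-3)^k.
s(5) = 6·(-3)^5 = -1458.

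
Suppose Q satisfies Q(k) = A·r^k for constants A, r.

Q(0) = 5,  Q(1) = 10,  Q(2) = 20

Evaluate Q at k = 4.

80

Consecutive ratio: 10/5 = 2, and 20/10 = 2, so r = 2.
Then A·2^0 = 5 gives A = 5, and Q(k) = 5·2^k.
Q(4) = 5·2^4 = 80.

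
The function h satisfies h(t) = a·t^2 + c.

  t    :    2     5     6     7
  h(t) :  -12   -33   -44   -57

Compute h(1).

From h(2) = -12 and h(5) = -33: 4a + c = -12 and 25a + c = -33.
Subtracting: 21a = -21, so a = -1; then c = -12 − (-1)·4 = -8.
So h(t) = -1t² − 8, and h(1) = -9.

-9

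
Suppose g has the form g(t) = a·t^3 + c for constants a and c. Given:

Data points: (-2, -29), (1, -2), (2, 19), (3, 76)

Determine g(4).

187

From g(-2) = -29 and g(1) = -2: -8a + c = -29 and 1a + c = -2.
Subtracting: 9a = 27, so a = 3; then c = -29 − 3·(-8) = -5.
So g(t) = 3t³ − 5, and g(4) = 187.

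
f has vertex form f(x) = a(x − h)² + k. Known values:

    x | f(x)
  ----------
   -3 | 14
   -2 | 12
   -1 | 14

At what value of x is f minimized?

-2

First differences -2, 2; second difference 4 = 2a, so a = 2.
Expanding, the x-coefficient is −2ah = -4h; matching it to the data gives h = -2, and then k = 12.
So f(x) = 2(x + 2)² + 12.
Hence h = -2.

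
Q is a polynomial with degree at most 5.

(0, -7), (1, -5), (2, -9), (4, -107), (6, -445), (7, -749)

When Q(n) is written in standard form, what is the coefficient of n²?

Write Q(n) = an^5 + bn^4 + cn³ + dn² + en + p; the 6 given values yield a linear system in the 6 coefficients.
Solving, the top 2 coefficients vanish, and Q(n) = -3n³ + 6n² - n - 7.
The coefficient of n² is 6.

6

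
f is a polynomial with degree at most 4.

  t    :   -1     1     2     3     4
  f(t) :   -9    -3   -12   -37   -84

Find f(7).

Write f(t) = at^4 + bt³ + ct² + dt + e; the 5 given values yield a linear system in the 5 coefficients.
Solving, the leading coefficient vanishes, and f(t) = -t³ - 2t² + 4t - 4.
Then f(7) = -417.

-417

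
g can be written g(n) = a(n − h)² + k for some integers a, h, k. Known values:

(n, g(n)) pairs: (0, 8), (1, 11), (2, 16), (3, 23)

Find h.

-1

First differences 3, 5, 7; second difference 2 = 2a, so a = 1.
Expanding, the n-coefficient is −2ah = -2h; matching it to the data gives h = -1, and then k = 7.
So g(n) = 1(n + 1)² + 7.
Hence h = -1.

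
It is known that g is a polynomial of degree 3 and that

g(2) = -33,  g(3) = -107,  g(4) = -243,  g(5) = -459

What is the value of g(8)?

Write g(n) = an³ + bn² + cn + d; the 4 given values yield a linear system in the 4 coefficients.
Solving, g(n) = -3n³ - 4n² + 3n + 1.
Then g(8) = -1767.

-1767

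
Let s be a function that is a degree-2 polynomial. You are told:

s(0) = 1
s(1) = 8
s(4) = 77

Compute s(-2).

Write s(t) = at² + bt + c; the 3 given values yield a linear system in the 3 coefficients.
Solving, s(t) = 4t² + 3t + 1.
Then s(-2) = 11.

11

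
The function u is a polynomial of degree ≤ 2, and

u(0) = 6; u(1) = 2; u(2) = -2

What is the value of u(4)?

-10

First differences: -4, -4.
Level-1 differences are constant, so u has degree 1.
Fitting a degree-1 polynomial gives u(k) = -4k + 6.
Then u(4) = -10.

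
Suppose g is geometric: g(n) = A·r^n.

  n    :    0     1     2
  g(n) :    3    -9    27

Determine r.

-3

Consecutive ratio: -9/3 = -3, and 27/(-9) = -3, so r = -3.
Then A·(-3)^0 = 3 gives A = 3, and g(n) = 3·(-3)^n.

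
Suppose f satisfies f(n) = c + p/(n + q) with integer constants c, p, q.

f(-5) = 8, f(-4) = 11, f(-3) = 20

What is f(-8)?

5

(f(n) − c)(n + q) = p for each data point; the three points give a linear system in c and q, then p follows.
Solving: c = 2, q = 2, p = -18, so f(n) = 2 − 18/(n + 2).
Then f(-8) = 2 − 18/(-6) = 5.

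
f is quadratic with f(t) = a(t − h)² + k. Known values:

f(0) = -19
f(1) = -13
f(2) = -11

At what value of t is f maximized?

2

First differences 6, 2; second difference -4 = 2a, so a = -2.
Expanding, the t-coefficient is −2ah = 4h; matching it to the data gives h = 2, and then k = -11.
So f(t) = -2(t − 2)² − 11.
Hence h = 2.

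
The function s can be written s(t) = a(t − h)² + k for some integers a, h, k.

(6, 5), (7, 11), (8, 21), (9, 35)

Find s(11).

First differences 6, 10, 14; second difference 4 = 2a, so a = 2.
Expanding, the t-coefficient is −2ah = -4h; matching it to the data gives h = 5, and then k = 3.
So s(t) = 2(t − 5)² + 3.
s(11) = 2·6² + 3 = 75.

75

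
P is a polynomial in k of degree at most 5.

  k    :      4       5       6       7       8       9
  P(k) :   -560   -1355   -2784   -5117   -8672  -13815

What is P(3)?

-177

First differences: -795, -1429, -2333, -3555, -5143. Second differences: -634, -904, -1222, -1588. Third differences: -270, -318, -366. Fourth differences: -48, -48.
Level-4 differences are constant, so P has degree 4.
Fitting a degree-4 polynomial gives P(k) = -2k^4 - k³ + 4k.
Then P(3) = -177.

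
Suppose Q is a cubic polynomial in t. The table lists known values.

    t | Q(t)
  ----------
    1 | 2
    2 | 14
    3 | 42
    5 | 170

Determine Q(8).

632

Write Q(t) = at³ + bt² + ct + d; the 4 given values yield a linear system in the 4 coefficients.
Solving, Q(t) = t³ + 2t² - t.
Then Q(8) = 632.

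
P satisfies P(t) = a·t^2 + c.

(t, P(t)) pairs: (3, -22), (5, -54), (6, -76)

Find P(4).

From P(3) = -22 and P(5) = -54: 9a + c = -22 and 25a + c = -54.
Subtracting: 16a = -32, so a = -2; then c = -22 − (-2)·9 = -4.
So P(t) = -2t² − 4, and P(4) = -36.

-36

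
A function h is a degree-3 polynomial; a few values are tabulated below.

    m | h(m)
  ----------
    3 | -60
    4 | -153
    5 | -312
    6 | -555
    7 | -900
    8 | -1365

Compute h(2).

First differences: -93, -159, -243, -345, -465. Second differences: -66, -84, -102, -120. Third differences: -18, -18, -18.
Level-3 differences are constant, so h has degree 3.
Fitting a degree-3 polynomial gives h(m) = -3m³ + 3m² - 3m + 3.
Then h(2) = -15.

-15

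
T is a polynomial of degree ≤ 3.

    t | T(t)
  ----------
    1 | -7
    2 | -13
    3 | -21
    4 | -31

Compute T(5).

-43

Write T(t) = at³ + bt² + ct + d; the 4 given values yield a linear system in the 4 coefficients.
Solving, the leading coefficient vanishes, and T(t) = -t² - 3t - 3.
Then T(5) = -43.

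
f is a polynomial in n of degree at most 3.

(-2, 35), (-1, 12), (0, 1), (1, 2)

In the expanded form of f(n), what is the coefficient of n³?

Write f(n) = an³ + bn² + cn + d; the 4 given values yield a linear system in the 4 coefficients.
Solving, the leading coefficient vanishes, and f(n) = 6n² - 5n + 1.
The coefficient of n³ is 0.

0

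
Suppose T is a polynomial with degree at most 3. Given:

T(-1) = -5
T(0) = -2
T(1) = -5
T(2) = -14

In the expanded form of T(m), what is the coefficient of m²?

First differences: 3, -3, -9. Second differences: -6, -6.
Level-2 differences are constant, so T has degree 2.
Fitting a degree-2 polynomial gives T(m) = -3m² - 2.
The coefficient of m² is -3.

-3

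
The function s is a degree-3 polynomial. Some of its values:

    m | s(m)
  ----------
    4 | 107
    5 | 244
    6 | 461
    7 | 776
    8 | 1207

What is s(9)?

1772

First differences: 137, 217, 315, 431. Second differences: 80, 98, 116. Third differences: 18, 18.
Level-3 differences are constant, so s has degree 3.
Fitting a degree-3 polynomial gives s(m) = 3m³ - 5m² - m - 1.
Then s(9) = 1772.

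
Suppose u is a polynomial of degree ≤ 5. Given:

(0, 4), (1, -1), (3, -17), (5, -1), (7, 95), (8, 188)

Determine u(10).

494

Write u(t) = at^5 + bt^4 + ct³ + dt² + et + p; the 6 given values yield a linear system in the 6 coefficients.
Solving, the top 2 coefficients vanish, and u(t) = t³ - 5t² - t + 4.
Then u(10) = 494.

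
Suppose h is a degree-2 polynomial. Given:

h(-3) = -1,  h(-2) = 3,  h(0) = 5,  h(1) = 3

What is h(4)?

Write h(n) = an² + bn + c; the 4 given values yield a linear system in the 3 coefficients.
Solving, h(n) = -n² - n + 5.
Then h(4) = -15.

-15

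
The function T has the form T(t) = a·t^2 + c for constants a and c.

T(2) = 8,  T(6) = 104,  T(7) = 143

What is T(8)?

188

From T(2) = 8 and T(6) = 104: 4a + c = 8 and 36a + c = 104.
Subtracting: 32a = 96, so a = 3; then c = 8 − 3·4 = -4.
So T(t) = 3t² − 4, and T(8) = 188.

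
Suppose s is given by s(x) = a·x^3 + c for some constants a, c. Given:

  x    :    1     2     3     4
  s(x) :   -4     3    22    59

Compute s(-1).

-6

From s(1) = -4 and s(2) = 3: 1a + c = -4 and 8a + c = 3.
Subtracting: 7a = 7, so a = 1; then c = -4 − 1·1 = -5.
So s(x) = 1x³ − 5, and s(-1) = -6.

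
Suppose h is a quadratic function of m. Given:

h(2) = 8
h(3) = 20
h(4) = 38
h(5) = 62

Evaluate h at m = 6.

Write h(m) = am² + bm + c; the 4 given values yield a linear system in the 3 coefficients.
Solving, h(m) = 3m² - 3m + 2.
Then h(6) = 92.

92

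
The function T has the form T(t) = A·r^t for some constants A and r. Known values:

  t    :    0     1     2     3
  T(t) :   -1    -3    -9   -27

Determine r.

3

Consecutive ratio: -3/(-1) = 3, and -9/(-3) = 3, so r = 3.
Then A·3^0 = -1 gives A = -1, and T(t) = -1·3^t.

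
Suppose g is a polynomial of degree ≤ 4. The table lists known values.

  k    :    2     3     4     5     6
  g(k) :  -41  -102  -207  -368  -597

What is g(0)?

-3

First differences: -61, -105, -161, -229. Second differences: -44, -56, -68. Third differences: -12, -12.
Level-3 differences are constant, so g has degree 3.
Fitting a degree-3 polynomial gives g(k) = -2k³ - 4k² - 3k - 3.
Then g(0) = -3.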